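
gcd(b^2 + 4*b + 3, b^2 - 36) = 1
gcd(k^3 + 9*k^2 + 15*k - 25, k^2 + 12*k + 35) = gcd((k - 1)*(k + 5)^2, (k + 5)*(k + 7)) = k + 5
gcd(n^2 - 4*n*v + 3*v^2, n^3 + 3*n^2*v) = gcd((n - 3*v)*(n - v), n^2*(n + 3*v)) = 1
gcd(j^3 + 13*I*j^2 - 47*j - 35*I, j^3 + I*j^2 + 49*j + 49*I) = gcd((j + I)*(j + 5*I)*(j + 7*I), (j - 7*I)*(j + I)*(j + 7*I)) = j^2 + 8*I*j - 7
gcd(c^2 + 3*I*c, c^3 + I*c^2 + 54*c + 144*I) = c + 3*I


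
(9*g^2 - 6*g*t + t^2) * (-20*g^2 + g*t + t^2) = -180*g^4 + 129*g^3*t - 17*g^2*t^2 - 5*g*t^3 + t^4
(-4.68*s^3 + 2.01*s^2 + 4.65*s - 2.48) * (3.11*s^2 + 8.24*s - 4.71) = -14.5548*s^5 - 32.3121*s^4 + 53.0667*s^3 + 21.1361*s^2 - 42.3367*s + 11.6808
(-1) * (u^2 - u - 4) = -u^2 + u + 4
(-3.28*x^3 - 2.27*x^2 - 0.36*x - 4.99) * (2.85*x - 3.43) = -9.348*x^4 + 4.7809*x^3 + 6.7601*x^2 - 12.9867*x + 17.1157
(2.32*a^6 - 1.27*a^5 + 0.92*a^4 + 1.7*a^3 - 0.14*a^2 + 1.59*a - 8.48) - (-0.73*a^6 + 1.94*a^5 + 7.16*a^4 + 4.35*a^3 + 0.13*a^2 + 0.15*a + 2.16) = 3.05*a^6 - 3.21*a^5 - 6.24*a^4 - 2.65*a^3 - 0.27*a^2 + 1.44*a - 10.64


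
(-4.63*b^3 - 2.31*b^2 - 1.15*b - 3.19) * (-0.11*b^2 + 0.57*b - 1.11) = 0.5093*b^5 - 2.385*b^4 + 3.9491*b^3 + 2.2595*b^2 - 0.5418*b + 3.5409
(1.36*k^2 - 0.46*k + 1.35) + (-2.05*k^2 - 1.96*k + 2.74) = -0.69*k^2 - 2.42*k + 4.09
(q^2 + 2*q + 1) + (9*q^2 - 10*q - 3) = 10*q^2 - 8*q - 2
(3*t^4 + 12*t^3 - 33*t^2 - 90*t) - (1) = 3*t^4 + 12*t^3 - 33*t^2 - 90*t - 1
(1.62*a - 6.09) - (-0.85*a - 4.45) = 2.47*a - 1.64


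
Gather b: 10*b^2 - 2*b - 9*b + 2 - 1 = 10*b^2 - 11*b + 1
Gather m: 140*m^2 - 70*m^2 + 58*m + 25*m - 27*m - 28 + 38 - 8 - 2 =70*m^2 + 56*m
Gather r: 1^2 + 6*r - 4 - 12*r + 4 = 1 - 6*r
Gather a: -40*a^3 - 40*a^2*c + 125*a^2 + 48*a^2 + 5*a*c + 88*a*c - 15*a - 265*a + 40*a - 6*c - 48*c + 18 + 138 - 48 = -40*a^3 + a^2*(173 - 40*c) + a*(93*c - 240) - 54*c + 108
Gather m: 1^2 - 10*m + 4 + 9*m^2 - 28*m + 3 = 9*m^2 - 38*m + 8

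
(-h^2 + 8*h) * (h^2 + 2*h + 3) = -h^4 + 6*h^3 + 13*h^2 + 24*h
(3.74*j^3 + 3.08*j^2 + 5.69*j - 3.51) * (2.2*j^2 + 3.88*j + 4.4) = 8.228*j^5 + 21.2872*j^4 + 40.9244*j^3 + 27.9072*j^2 + 11.4172*j - 15.444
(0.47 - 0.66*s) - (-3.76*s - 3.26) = 3.1*s + 3.73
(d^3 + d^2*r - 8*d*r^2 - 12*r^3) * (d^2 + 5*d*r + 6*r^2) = d^5 + 6*d^4*r + 3*d^3*r^2 - 46*d^2*r^3 - 108*d*r^4 - 72*r^5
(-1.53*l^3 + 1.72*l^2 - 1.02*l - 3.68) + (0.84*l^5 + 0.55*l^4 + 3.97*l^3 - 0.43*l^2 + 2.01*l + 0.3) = 0.84*l^5 + 0.55*l^4 + 2.44*l^3 + 1.29*l^2 + 0.99*l - 3.38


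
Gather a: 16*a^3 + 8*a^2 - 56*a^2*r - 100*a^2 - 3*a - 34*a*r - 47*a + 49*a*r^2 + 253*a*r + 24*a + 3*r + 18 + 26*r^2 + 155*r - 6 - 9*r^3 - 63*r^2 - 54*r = 16*a^3 + a^2*(-56*r - 92) + a*(49*r^2 + 219*r - 26) - 9*r^3 - 37*r^2 + 104*r + 12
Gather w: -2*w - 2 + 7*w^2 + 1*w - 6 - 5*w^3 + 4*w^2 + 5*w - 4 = -5*w^3 + 11*w^2 + 4*w - 12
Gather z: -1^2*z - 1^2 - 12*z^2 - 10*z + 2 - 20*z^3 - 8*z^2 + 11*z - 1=-20*z^3 - 20*z^2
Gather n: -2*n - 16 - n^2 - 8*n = -n^2 - 10*n - 16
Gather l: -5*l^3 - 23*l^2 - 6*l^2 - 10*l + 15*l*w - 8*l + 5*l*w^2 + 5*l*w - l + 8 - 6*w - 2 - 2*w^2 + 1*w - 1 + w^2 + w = -5*l^3 - 29*l^2 + l*(5*w^2 + 20*w - 19) - w^2 - 4*w + 5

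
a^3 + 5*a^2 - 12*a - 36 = (a - 3)*(a + 2)*(a + 6)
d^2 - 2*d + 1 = (d - 1)^2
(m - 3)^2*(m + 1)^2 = m^4 - 4*m^3 - 2*m^2 + 12*m + 9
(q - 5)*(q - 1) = q^2 - 6*q + 5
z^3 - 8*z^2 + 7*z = z*(z - 7)*(z - 1)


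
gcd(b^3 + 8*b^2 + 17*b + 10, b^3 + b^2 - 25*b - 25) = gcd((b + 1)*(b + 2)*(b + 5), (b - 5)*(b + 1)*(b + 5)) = b^2 + 6*b + 5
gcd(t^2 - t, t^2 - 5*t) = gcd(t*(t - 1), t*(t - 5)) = t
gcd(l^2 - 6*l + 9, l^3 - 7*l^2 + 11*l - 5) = 1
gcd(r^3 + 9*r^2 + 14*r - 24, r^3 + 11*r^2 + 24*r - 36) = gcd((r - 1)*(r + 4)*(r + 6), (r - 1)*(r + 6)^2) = r^2 + 5*r - 6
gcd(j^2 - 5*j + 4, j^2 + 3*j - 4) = j - 1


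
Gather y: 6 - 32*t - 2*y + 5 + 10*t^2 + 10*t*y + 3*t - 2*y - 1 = 10*t^2 - 29*t + y*(10*t - 4) + 10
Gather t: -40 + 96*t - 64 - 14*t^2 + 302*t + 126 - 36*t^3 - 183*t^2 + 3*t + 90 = -36*t^3 - 197*t^2 + 401*t + 112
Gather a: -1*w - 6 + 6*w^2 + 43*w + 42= 6*w^2 + 42*w + 36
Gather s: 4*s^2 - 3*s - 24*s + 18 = 4*s^2 - 27*s + 18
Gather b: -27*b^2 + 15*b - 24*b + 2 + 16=-27*b^2 - 9*b + 18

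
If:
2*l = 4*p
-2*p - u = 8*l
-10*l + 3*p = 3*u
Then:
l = 0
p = 0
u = 0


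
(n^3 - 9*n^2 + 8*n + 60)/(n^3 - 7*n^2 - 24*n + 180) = (n^2 - 3*n - 10)/(n^2 - n - 30)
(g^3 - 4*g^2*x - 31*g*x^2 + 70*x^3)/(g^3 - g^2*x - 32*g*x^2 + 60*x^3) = (-g^2 + 2*g*x + 35*x^2)/(-g^2 - g*x + 30*x^2)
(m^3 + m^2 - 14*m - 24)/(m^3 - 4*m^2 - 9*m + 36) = (m + 2)/(m - 3)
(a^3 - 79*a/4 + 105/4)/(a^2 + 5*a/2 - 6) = (2*a^2 + 3*a - 35)/(2*(a + 4))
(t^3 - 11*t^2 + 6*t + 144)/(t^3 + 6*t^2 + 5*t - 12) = (t^2 - 14*t + 48)/(t^2 + 3*t - 4)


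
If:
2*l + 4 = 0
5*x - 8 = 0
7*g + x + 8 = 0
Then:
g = -48/35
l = -2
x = 8/5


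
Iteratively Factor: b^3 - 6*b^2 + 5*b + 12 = (b - 3)*(b^2 - 3*b - 4) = (b - 3)*(b + 1)*(b - 4)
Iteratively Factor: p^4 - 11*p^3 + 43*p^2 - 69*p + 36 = (p - 3)*(p^3 - 8*p^2 + 19*p - 12) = (p - 3)^2*(p^2 - 5*p + 4) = (p - 4)*(p - 3)^2*(p - 1)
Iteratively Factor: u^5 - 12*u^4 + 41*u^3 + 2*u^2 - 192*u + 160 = (u + 2)*(u^4 - 14*u^3 + 69*u^2 - 136*u + 80) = (u - 1)*(u + 2)*(u^3 - 13*u^2 + 56*u - 80) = (u - 4)*(u - 1)*(u + 2)*(u^2 - 9*u + 20) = (u - 4)^2*(u - 1)*(u + 2)*(u - 5)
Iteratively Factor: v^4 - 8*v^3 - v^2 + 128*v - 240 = (v - 5)*(v^3 - 3*v^2 - 16*v + 48) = (v - 5)*(v + 4)*(v^2 - 7*v + 12) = (v - 5)*(v - 3)*(v + 4)*(v - 4)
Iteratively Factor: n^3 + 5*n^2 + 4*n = (n)*(n^2 + 5*n + 4) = n*(n + 1)*(n + 4)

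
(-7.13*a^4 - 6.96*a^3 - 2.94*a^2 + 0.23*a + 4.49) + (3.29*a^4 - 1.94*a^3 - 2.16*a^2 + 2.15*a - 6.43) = -3.84*a^4 - 8.9*a^3 - 5.1*a^2 + 2.38*a - 1.94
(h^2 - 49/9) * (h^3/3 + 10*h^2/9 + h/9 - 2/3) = h^5/3 + 10*h^4/9 - 46*h^3/27 - 544*h^2/81 - 49*h/81 + 98/27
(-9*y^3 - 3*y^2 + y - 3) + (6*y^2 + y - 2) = -9*y^3 + 3*y^2 + 2*y - 5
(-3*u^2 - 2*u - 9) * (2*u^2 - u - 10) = -6*u^4 - u^3 + 14*u^2 + 29*u + 90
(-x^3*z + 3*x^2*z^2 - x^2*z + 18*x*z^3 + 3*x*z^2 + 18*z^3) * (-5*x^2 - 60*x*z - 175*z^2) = 5*x^5*z + 45*x^4*z^2 + 5*x^4*z - 95*x^3*z^3 + 45*x^3*z^2 - 1605*x^2*z^4 - 95*x^2*z^3 - 3150*x*z^5 - 1605*x*z^4 - 3150*z^5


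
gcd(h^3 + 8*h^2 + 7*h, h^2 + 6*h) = h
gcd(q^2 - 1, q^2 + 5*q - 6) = q - 1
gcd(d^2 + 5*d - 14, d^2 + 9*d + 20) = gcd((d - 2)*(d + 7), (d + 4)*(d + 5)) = 1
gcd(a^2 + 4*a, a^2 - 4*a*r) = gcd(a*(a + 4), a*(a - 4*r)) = a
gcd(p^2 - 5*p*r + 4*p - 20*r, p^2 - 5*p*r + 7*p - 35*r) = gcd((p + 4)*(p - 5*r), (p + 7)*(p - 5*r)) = p - 5*r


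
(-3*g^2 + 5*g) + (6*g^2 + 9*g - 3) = 3*g^2 + 14*g - 3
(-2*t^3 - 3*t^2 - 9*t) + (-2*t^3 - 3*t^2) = -4*t^3 - 6*t^2 - 9*t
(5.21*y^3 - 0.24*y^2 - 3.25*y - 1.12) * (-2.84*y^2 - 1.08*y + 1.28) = -14.7964*y^5 - 4.9452*y^4 + 16.158*y^3 + 6.3836*y^2 - 2.9504*y - 1.4336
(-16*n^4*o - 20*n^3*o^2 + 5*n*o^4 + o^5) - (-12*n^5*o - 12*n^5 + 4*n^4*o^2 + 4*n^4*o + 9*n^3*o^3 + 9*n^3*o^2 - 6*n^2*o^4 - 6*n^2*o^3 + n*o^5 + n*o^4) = 12*n^5*o + 12*n^5 - 4*n^4*o^2 - 20*n^4*o - 9*n^3*o^3 - 29*n^3*o^2 + 6*n^2*o^4 + 6*n^2*o^3 - n*o^5 + 4*n*o^4 + o^5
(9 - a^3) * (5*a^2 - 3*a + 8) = -5*a^5 + 3*a^4 - 8*a^3 + 45*a^2 - 27*a + 72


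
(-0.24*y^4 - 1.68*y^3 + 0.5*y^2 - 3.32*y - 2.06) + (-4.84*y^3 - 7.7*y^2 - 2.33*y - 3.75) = -0.24*y^4 - 6.52*y^3 - 7.2*y^2 - 5.65*y - 5.81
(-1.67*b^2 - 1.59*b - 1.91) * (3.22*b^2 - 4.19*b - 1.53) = -5.3774*b^4 + 1.8775*b^3 + 3.067*b^2 + 10.4356*b + 2.9223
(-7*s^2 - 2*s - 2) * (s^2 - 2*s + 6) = -7*s^4 + 12*s^3 - 40*s^2 - 8*s - 12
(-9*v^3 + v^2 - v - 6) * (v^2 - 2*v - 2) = -9*v^5 + 19*v^4 + 15*v^3 - 6*v^2 + 14*v + 12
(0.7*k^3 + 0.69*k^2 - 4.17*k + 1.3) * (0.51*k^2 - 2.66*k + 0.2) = 0.357*k^5 - 1.5101*k^4 - 3.8221*k^3 + 11.8932*k^2 - 4.292*k + 0.26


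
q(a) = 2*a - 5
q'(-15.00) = 2.00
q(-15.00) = -35.00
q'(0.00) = 2.00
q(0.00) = -5.00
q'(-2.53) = 2.00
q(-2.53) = -10.06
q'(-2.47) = 2.00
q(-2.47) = -9.94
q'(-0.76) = 2.00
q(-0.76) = -6.52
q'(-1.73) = 2.00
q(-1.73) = -8.46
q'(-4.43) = 2.00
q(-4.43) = -13.86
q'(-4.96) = 2.00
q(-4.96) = -14.92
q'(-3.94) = 2.00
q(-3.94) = -12.88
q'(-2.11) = 2.00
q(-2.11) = -9.22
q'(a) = 2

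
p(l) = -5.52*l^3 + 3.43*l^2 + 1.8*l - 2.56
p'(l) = -16.56*l^2 + 6.86*l + 1.8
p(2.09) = -34.21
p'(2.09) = -56.20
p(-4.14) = 440.46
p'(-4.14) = -310.43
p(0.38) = -1.68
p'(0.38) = 2.02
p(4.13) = -325.48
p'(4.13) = -252.33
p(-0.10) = -2.70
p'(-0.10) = 0.95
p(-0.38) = -2.45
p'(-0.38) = -3.20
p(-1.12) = 7.48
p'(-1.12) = -26.66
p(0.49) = -1.50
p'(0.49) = 1.19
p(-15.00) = 19372.19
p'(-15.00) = -3827.10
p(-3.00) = 171.95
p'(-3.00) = -167.82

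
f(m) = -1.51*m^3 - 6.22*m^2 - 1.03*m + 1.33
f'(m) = -4.53*m^2 - 12.44*m - 1.03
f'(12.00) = -802.63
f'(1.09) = -19.97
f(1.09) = -9.14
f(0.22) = 0.79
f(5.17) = -378.91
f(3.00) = -98.51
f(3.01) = -99.30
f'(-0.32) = 2.49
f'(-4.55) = -38.21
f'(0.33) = -5.63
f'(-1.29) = 7.48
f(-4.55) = 19.48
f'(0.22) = -3.99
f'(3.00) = -79.12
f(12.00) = -3515.99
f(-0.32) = 1.07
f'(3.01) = -79.52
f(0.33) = 0.26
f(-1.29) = -4.45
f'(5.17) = -186.43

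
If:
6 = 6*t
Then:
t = 1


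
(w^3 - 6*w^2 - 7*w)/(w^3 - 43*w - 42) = w/(w + 6)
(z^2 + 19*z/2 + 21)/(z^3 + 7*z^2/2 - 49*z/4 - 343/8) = 4*(z + 6)/(4*z^2 - 49)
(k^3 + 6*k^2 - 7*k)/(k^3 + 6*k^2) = (k^2 + 6*k - 7)/(k*(k + 6))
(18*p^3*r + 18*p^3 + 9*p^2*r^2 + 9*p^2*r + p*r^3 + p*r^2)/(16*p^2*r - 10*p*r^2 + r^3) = p*(18*p^2*r + 18*p^2 + 9*p*r^2 + 9*p*r + r^3 + r^2)/(r*(16*p^2 - 10*p*r + r^2))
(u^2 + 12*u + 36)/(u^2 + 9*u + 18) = (u + 6)/(u + 3)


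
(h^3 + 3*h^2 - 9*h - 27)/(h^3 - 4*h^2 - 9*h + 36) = (h + 3)/(h - 4)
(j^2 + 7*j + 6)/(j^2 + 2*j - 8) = (j^2 + 7*j + 6)/(j^2 + 2*j - 8)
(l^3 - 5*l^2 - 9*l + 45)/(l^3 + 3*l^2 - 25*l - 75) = (l - 3)/(l + 5)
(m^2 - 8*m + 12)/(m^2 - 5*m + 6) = (m - 6)/(m - 3)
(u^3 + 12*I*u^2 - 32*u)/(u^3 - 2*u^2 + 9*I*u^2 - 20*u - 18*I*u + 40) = u*(u + 8*I)/(u^2 + u*(-2 + 5*I) - 10*I)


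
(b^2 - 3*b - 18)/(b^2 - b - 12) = (b - 6)/(b - 4)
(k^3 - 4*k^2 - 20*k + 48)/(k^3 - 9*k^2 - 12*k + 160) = (k^2 - 8*k + 12)/(k^2 - 13*k + 40)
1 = 1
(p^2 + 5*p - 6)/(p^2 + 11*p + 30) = (p - 1)/(p + 5)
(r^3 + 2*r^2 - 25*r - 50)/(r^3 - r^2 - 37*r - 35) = (r^2 - 3*r - 10)/(r^2 - 6*r - 7)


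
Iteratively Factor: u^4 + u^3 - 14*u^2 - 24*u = (u + 3)*(u^3 - 2*u^2 - 8*u) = (u - 4)*(u + 3)*(u^2 + 2*u) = (u - 4)*(u + 2)*(u + 3)*(u)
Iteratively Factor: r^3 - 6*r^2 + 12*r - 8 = (r - 2)*(r^2 - 4*r + 4) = (r - 2)^2*(r - 2)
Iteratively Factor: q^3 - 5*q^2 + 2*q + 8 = (q + 1)*(q^2 - 6*q + 8) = (q - 2)*(q + 1)*(q - 4)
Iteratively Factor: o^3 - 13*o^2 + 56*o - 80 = (o - 4)*(o^2 - 9*o + 20) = (o - 4)^2*(o - 5)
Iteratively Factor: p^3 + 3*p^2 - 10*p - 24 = (p - 3)*(p^2 + 6*p + 8) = (p - 3)*(p + 2)*(p + 4)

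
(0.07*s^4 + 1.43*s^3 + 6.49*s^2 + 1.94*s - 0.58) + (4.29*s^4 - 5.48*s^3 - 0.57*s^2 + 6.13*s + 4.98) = 4.36*s^4 - 4.05*s^3 + 5.92*s^2 + 8.07*s + 4.4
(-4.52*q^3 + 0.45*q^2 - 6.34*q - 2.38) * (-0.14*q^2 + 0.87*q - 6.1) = 0.6328*q^5 - 3.9954*q^4 + 28.8511*q^3 - 7.9276*q^2 + 36.6034*q + 14.518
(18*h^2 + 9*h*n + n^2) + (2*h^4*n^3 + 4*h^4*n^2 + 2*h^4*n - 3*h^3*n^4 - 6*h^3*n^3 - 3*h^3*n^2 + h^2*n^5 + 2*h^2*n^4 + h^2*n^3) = 2*h^4*n^3 + 4*h^4*n^2 + 2*h^4*n - 3*h^3*n^4 - 6*h^3*n^3 - 3*h^3*n^2 + h^2*n^5 + 2*h^2*n^4 + h^2*n^3 + 18*h^2 + 9*h*n + n^2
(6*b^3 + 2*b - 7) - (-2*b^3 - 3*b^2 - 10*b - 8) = 8*b^3 + 3*b^2 + 12*b + 1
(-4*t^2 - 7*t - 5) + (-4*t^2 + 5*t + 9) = -8*t^2 - 2*t + 4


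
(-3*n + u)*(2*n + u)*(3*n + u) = -18*n^3 - 9*n^2*u + 2*n*u^2 + u^3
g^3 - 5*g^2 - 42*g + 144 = (g - 8)*(g - 3)*(g + 6)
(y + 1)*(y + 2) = y^2 + 3*y + 2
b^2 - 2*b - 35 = (b - 7)*(b + 5)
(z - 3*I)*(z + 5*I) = z^2 + 2*I*z + 15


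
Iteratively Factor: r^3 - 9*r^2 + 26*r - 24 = (r - 4)*(r^2 - 5*r + 6) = (r - 4)*(r - 3)*(r - 2)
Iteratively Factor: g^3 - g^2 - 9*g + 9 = (g + 3)*(g^2 - 4*g + 3) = (g - 3)*(g + 3)*(g - 1)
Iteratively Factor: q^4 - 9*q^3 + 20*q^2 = (q)*(q^3 - 9*q^2 + 20*q) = q*(q - 4)*(q^2 - 5*q) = q^2*(q - 4)*(q - 5)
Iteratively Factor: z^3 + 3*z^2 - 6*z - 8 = (z + 4)*(z^2 - z - 2) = (z - 2)*(z + 4)*(z + 1)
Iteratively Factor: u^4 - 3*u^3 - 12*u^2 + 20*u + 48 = (u + 2)*(u^3 - 5*u^2 - 2*u + 24) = (u + 2)^2*(u^2 - 7*u + 12) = (u - 4)*(u + 2)^2*(u - 3)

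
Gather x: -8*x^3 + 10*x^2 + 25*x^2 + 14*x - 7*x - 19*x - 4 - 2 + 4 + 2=-8*x^3 + 35*x^2 - 12*x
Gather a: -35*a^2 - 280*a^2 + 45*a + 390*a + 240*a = -315*a^2 + 675*a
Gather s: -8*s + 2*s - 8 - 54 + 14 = -6*s - 48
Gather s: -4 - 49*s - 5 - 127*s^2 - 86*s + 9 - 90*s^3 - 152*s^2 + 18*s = -90*s^3 - 279*s^2 - 117*s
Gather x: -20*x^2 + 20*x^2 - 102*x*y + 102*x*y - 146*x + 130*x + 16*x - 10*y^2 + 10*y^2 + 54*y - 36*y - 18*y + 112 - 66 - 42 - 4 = 0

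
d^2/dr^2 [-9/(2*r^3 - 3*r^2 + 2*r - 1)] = 18*(3*(2*r - 1)*(2*r^3 - 3*r^2 + 2*r - 1) - 4*(3*r^2 - 3*r + 1)^2)/(2*r^3 - 3*r^2 + 2*r - 1)^3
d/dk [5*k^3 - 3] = 15*k^2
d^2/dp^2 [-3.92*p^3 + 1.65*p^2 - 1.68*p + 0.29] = 3.3 - 23.52*p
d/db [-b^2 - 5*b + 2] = -2*b - 5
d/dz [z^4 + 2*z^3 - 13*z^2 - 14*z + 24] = 4*z^3 + 6*z^2 - 26*z - 14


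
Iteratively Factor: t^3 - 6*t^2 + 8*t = (t - 2)*(t^2 - 4*t) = (t - 4)*(t - 2)*(t)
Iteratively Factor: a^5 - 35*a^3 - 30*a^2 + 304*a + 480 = (a + 4)*(a^4 - 4*a^3 - 19*a^2 + 46*a + 120) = (a + 2)*(a + 4)*(a^3 - 6*a^2 - 7*a + 60) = (a - 4)*(a + 2)*(a + 4)*(a^2 - 2*a - 15) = (a - 4)*(a + 2)*(a + 3)*(a + 4)*(a - 5)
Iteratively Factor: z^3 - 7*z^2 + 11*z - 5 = (z - 1)*(z^2 - 6*z + 5) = (z - 5)*(z - 1)*(z - 1)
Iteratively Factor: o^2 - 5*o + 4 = (o - 1)*(o - 4)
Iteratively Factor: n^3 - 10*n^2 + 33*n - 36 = (n - 3)*(n^2 - 7*n + 12) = (n - 3)^2*(n - 4)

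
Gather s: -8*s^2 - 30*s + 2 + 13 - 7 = -8*s^2 - 30*s + 8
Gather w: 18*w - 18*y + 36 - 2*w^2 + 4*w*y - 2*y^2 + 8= -2*w^2 + w*(4*y + 18) - 2*y^2 - 18*y + 44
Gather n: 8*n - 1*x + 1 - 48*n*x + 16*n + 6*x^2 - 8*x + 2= n*(24 - 48*x) + 6*x^2 - 9*x + 3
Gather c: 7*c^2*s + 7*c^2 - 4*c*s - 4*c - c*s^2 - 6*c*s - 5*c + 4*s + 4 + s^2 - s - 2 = c^2*(7*s + 7) + c*(-s^2 - 10*s - 9) + s^2 + 3*s + 2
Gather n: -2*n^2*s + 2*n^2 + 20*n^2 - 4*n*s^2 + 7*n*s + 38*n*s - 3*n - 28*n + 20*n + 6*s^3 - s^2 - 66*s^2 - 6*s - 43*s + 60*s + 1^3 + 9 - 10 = n^2*(22 - 2*s) + n*(-4*s^2 + 45*s - 11) + 6*s^3 - 67*s^2 + 11*s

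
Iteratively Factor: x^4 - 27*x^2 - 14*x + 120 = (x - 2)*(x^3 + 2*x^2 - 23*x - 60) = (x - 2)*(x + 4)*(x^2 - 2*x - 15) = (x - 2)*(x + 3)*(x + 4)*(x - 5)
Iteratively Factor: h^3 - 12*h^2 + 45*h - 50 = (h - 5)*(h^2 - 7*h + 10) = (h - 5)*(h - 2)*(h - 5)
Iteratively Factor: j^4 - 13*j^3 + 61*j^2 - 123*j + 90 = (j - 5)*(j^3 - 8*j^2 + 21*j - 18) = (j - 5)*(j - 3)*(j^2 - 5*j + 6) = (j - 5)*(j - 3)*(j - 2)*(j - 3)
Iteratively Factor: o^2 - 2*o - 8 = (o - 4)*(o + 2)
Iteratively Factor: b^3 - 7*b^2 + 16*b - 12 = (b - 2)*(b^2 - 5*b + 6) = (b - 2)^2*(b - 3)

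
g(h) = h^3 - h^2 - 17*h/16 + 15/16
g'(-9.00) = 259.94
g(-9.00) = -799.50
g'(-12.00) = 454.94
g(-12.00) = -1858.31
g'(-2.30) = 19.41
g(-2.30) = -14.08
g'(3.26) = 24.30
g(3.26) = 21.49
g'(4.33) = 46.52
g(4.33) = 58.77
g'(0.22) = -1.36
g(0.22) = 0.67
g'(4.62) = 53.73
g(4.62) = 73.30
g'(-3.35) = 39.30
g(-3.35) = -44.32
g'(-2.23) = 18.32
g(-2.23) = -12.76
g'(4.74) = 56.86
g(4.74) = 79.93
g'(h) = 3*h^2 - 2*h - 17/16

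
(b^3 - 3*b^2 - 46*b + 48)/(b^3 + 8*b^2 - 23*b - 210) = (b^2 - 9*b + 8)/(b^2 + 2*b - 35)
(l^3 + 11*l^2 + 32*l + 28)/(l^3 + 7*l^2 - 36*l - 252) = (l^2 + 4*l + 4)/(l^2 - 36)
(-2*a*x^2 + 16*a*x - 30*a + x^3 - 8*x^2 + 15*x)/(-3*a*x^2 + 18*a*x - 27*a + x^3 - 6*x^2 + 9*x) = (-2*a*x + 10*a + x^2 - 5*x)/(-3*a*x + 9*a + x^2 - 3*x)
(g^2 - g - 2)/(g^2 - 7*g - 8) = (g - 2)/(g - 8)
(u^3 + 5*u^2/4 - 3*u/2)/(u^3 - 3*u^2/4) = (u + 2)/u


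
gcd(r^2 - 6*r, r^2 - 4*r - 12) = r - 6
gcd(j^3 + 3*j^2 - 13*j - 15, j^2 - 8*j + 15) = j - 3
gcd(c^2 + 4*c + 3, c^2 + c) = c + 1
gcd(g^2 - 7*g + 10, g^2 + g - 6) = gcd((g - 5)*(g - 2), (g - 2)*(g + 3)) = g - 2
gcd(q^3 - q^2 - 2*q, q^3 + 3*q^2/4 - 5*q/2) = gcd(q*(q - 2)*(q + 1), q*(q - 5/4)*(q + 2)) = q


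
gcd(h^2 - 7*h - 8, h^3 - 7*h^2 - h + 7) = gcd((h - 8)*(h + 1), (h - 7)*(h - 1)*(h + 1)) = h + 1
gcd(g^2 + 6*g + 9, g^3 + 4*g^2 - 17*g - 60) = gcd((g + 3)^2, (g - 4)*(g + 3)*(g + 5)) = g + 3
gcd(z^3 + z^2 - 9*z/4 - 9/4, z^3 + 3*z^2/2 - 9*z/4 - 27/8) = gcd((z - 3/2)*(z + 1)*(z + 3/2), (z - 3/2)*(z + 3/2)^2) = z^2 - 9/4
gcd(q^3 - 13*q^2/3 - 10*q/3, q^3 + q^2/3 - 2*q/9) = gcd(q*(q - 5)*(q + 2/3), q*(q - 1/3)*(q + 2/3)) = q^2 + 2*q/3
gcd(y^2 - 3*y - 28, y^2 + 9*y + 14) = 1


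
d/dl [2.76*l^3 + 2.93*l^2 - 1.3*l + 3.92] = 8.28*l^2 + 5.86*l - 1.3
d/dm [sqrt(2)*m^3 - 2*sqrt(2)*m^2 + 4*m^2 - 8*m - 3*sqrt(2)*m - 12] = 3*sqrt(2)*m^2 - 4*sqrt(2)*m + 8*m - 8 - 3*sqrt(2)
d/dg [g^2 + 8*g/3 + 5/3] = 2*g + 8/3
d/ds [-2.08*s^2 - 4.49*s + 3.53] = -4.16*s - 4.49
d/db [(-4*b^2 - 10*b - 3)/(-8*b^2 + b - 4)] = (-84*b^2 - 16*b + 43)/(64*b^4 - 16*b^3 + 65*b^2 - 8*b + 16)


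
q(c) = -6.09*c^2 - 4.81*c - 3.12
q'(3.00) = -41.35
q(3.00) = -72.36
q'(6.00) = -77.89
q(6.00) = -251.22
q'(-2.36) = 23.93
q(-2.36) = -25.69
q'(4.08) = -54.50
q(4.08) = -124.12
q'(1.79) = -26.61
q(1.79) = -31.24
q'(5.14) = -67.42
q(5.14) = -188.74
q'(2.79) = -38.79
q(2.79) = -63.95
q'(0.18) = -7.00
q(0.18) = -4.18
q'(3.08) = -42.32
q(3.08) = -75.71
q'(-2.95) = 31.12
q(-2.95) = -41.93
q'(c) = -12.18*c - 4.81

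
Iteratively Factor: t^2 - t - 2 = (t + 1)*(t - 2)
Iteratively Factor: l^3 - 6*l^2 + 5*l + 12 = (l - 3)*(l^2 - 3*l - 4) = (l - 3)*(l + 1)*(l - 4)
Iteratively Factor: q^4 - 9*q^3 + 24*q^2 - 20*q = (q - 2)*(q^3 - 7*q^2 + 10*q) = (q - 5)*(q - 2)*(q^2 - 2*q) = (q - 5)*(q - 2)^2*(q)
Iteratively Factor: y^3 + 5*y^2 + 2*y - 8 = (y + 4)*(y^2 + y - 2) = (y + 2)*(y + 4)*(y - 1)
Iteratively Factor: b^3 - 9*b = (b + 3)*(b^2 - 3*b) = b*(b + 3)*(b - 3)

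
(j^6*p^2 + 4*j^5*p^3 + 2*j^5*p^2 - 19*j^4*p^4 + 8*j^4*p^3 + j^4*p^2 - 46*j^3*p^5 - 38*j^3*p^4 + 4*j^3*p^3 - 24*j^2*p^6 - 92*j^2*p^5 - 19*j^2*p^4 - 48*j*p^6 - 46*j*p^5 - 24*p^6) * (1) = j^6*p^2 + 4*j^5*p^3 + 2*j^5*p^2 - 19*j^4*p^4 + 8*j^4*p^3 + j^4*p^2 - 46*j^3*p^5 - 38*j^3*p^4 + 4*j^3*p^3 - 24*j^2*p^6 - 92*j^2*p^5 - 19*j^2*p^4 - 48*j*p^6 - 46*j*p^5 - 24*p^6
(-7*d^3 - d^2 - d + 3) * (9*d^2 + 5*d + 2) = -63*d^5 - 44*d^4 - 28*d^3 + 20*d^2 + 13*d + 6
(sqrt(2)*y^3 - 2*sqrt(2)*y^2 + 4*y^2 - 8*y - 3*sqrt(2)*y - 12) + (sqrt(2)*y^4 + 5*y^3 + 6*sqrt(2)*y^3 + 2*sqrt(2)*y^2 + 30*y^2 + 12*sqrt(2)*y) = sqrt(2)*y^4 + 5*y^3 + 7*sqrt(2)*y^3 + 34*y^2 - 8*y + 9*sqrt(2)*y - 12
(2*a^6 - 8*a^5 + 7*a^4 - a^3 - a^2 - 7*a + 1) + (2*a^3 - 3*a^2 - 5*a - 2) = 2*a^6 - 8*a^5 + 7*a^4 + a^3 - 4*a^2 - 12*a - 1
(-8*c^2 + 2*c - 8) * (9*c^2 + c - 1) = -72*c^4 + 10*c^3 - 62*c^2 - 10*c + 8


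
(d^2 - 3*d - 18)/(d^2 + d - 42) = (d + 3)/(d + 7)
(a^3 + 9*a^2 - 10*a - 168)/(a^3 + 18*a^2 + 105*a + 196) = (a^2 + 2*a - 24)/(a^2 + 11*a + 28)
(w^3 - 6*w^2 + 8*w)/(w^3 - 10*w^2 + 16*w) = (w - 4)/(w - 8)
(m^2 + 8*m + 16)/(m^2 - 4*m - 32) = (m + 4)/(m - 8)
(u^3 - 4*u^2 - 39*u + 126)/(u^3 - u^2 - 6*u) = (u^2 - u - 42)/(u*(u + 2))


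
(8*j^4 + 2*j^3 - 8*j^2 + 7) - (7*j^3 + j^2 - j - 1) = 8*j^4 - 5*j^3 - 9*j^2 + j + 8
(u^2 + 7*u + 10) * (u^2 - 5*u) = u^4 + 2*u^3 - 25*u^2 - 50*u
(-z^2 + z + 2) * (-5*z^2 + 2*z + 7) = 5*z^4 - 7*z^3 - 15*z^2 + 11*z + 14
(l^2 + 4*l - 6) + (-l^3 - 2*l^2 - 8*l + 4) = -l^3 - l^2 - 4*l - 2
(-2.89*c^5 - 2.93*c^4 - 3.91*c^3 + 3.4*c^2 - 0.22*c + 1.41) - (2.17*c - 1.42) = -2.89*c^5 - 2.93*c^4 - 3.91*c^3 + 3.4*c^2 - 2.39*c + 2.83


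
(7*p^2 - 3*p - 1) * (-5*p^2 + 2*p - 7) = -35*p^4 + 29*p^3 - 50*p^2 + 19*p + 7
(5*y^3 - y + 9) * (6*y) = 30*y^4 - 6*y^2 + 54*y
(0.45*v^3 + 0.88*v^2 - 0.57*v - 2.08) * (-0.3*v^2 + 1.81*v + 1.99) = -0.135*v^5 + 0.5505*v^4 + 2.6593*v^3 + 1.3435*v^2 - 4.8991*v - 4.1392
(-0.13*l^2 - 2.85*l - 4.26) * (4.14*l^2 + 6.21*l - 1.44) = -0.5382*l^4 - 12.6063*l^3 - 35.1477*l^2 - 22.3506*l + 6.1344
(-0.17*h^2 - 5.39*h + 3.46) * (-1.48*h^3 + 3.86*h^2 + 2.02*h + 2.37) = 0.2516*h^5 + 7.321*h^4 - 26.2696*h^3 + 2.0649*h^2 - 5.7851*h + 8.2002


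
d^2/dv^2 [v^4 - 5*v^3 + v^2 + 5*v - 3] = 12*v^2 - 30*v + 2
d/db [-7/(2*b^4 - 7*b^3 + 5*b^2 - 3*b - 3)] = 7*(8*b^3 - 21*b^2 + 10*b - 3)/(-2*b^4 + 7*b^3 - 5*b^2 + 3*b + 3)^2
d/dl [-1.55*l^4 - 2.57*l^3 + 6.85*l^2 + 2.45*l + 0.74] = -6.2*l^3 - 7.71*l^2 + 13.7*l + 2.45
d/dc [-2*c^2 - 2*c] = -4*c - 2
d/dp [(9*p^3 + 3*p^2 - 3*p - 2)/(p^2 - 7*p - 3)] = (9*p^4 - 126*p^3 - 99*p^2 - 14*p - 5)/(p^4 - 14*p^3 + 43*p^2 + 42*p + 9)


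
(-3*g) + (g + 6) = 6 - 2*g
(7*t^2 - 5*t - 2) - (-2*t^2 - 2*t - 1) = 9*t^2 - 3*t - 1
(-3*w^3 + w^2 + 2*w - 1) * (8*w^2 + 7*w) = -24*w^5 - 13*w^4 + 23*w^3 + 6*w^2 - 7*w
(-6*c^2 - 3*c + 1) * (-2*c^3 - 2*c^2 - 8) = 12*c^5 + 18*c^4 + 4*c^3 + 46*c^2 + 24*c - 8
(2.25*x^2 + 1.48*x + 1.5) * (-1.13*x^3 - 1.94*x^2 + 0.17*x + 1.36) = -2.5425*x^5 - 6.0374*x^4 - 4.1837*x^3 + 0.4016*x^2 + 2.2678*x + 2.04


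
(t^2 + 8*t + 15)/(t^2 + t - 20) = (t + 3)/(t - 4)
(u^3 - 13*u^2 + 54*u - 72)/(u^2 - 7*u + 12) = u - 6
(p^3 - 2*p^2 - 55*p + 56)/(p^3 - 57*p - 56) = (p - 1)/(p + 1)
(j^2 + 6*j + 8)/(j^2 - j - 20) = (j + 2)/(j - 5)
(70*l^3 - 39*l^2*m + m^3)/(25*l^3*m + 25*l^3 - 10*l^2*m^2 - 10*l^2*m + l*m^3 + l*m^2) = (14*l^2 - 5*l*m - m^2)/(l*(5*l*m + 5*l - m^2 - m))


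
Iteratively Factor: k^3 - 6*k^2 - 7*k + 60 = (k + 3)*(k^2 - 9*k + 20) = (k - 5)*(k + 3)*(k - 4)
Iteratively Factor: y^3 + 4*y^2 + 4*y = (y + 2)*(y^2 + 2*y) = (y + 2)^2*(y)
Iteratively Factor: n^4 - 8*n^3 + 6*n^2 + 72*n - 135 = (n - 3)*(n^3 - 5*n^2 - 9*n + 45) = (n - 3)^2*(n^2 - 2*n - 15) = (n - 3)^2*(n + 3)*(n - 5)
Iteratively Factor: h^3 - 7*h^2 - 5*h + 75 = (h - 5)*(h^2 - 2*h - 15) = (h - 5)^2*(h + 3)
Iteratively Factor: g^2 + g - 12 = (g - 3)*(g + 4)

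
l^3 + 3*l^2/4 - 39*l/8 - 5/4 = (l - 2)*(l + 1/4)*(l + 5/2)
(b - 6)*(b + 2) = b^2 - 4*b - 12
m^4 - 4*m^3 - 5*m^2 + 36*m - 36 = (m - 3)*(m - 2)^2*(m + 3)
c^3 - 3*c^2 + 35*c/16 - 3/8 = (c - 2)*(c - 3/4)*(c - 1/4)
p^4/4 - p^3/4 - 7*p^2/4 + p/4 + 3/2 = (p/4 + 1/2)*(p - 3)*(p - 1)*(p + 1)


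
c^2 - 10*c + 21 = (c - 7)*(c - 3)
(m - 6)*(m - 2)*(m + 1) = m^3 - 7*m^2 + 4*m + 12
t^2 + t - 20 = (t - 4)*(t + 5)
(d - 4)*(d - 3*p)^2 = d^3 - 6*d^2*p - 4*d^2 + 9*d*p^2 + 24*d*p - 36*p^2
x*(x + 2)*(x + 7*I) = x^3 + 2*x^2 + 7*I*x^2 + 14*I*x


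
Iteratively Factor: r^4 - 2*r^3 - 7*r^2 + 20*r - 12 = (r - 2)*(r^3 - 7*r + 6) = (r - 2)*(r + 3)*(r^2 - 3*r + 2) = (r - 2)*(r - 1)*(r + 3)*(r - 2)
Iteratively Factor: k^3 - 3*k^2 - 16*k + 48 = (k + 4)*(k^2 - 7*k + 12) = (k - 4)*(k + 4)*(k - 3)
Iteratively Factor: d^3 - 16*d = (d - 4)*(d^2 + 4*d) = d*(d - 4)*(d + 4)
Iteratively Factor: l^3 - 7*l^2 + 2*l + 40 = (l - 4)*(l^2 - 3*l - 10) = (l - 4)*(l + 2)*(l - 5)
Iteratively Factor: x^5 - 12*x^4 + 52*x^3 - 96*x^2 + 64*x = (x - 2)*(x^4 - 10*x^3 + 32*x^2 - 32*x) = (x - 4)*(x - 2)*(x^3 - 6*x^2 + 8*x) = x*(x - 4)*(x - 2)*(x^2 - 6*x + 8) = x*(x - 4)*(x - 2)^2*(x - 4)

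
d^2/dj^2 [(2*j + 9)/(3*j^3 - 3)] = 2*j*(j^3*(6*j + 27) + (-4*j - 9)*(j^3 - 1))/(j^3 - 1)^3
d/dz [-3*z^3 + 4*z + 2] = 4 - 9*z^2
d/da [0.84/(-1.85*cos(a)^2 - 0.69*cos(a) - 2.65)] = -(3.108*cos(a) + 0.5796)*sin(a)/(1.85*cos(a)^2 + 0.69*cos(a) + 2.65)^2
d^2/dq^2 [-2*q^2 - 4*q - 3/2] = -4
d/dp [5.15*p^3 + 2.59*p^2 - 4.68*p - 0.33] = 15.45*p^2 + 5.18*p - 4.68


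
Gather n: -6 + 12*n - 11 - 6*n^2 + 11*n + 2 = -6*n^2 + 23*n - 15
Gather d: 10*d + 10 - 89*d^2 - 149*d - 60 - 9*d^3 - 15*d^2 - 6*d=-9*d^3 - 104*d^2 - 145*d - 50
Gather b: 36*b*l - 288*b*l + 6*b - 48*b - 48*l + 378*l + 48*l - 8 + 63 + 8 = b*(-252*l - 42) + 378*l + 63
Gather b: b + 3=b + 3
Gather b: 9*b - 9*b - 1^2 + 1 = 0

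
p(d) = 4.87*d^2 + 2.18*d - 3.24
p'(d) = 9.74*d + 2.18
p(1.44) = 10.00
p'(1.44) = 16.21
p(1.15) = 5.71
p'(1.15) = 13.38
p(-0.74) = -2.19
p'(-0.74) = -5.03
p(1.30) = 7.82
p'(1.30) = 14.84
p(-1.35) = 2.69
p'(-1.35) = -10.97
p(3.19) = 53.27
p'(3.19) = 33.25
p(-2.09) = 13.48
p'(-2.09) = -18.18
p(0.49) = -1.00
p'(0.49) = 6.95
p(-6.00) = 159.00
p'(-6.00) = -56.26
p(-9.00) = 371.61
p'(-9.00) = -85.48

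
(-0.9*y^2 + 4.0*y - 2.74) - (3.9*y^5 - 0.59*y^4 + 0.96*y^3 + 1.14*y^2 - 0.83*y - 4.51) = -3.9*y^5 + 0.59*y^4 - 0.96*y^3 - 2.04*y^2 + 4.83*y + 1.77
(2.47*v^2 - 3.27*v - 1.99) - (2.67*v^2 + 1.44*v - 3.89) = -0.2*v^2 - 4.71*v + 1.9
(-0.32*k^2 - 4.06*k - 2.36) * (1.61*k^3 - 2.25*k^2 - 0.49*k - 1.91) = -0.5152*k^5 - 5.8166*k^4 + 5.4922*k^3 + 7.9106*k^2 + 8.911*k + 4.5076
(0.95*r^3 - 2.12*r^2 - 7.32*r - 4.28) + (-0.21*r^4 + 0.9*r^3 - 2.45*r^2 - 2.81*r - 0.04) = -0.21*r^4 + 1.85*r^3 - 4.57*r^2 - 10.13*r - 4.32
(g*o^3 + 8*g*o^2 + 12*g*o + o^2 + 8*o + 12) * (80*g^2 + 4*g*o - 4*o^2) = 80*g^3*o^3 + 640*g^3*o^2 + 960*g^3*o + 4*g^2*o^4 + 32*g^2*o^3 + 128*g^2*o^2 + 640*g^2*o + 960*g^2 - 4*g*o^5 - 32*g*o^4 - 44*g*o^3 + 32*g*o^2 + 48*g*o - 4*o^4 - 32*o^3 - 48*o^2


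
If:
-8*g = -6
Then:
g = 3/4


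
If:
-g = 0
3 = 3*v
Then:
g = 0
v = 1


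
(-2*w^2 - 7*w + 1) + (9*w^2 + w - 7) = 7*w^2 - 6*w - 6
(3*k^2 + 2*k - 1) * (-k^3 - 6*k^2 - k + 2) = -3*k^5 - 20*k^4 - 14*k^3 + 10*k^2 + 5*k - 2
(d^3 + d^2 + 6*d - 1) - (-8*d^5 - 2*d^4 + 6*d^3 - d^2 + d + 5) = 8*d^5 + 2*d^4 - 5*d^3 + 2*d^2 + 5*d - 6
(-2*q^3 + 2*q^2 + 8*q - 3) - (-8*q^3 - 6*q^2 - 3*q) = 6*q^3 + 8*q^2 + 11*q - 3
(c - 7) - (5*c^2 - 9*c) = -5*c^2 + 10*c - 7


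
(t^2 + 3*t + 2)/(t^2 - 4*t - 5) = (t + 2)/(t - 5)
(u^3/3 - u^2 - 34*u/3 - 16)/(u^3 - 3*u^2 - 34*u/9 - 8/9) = 3*(-u^3 + 3*u^2 + 34*u + 48)/(-9*u^3 + 27*u^2 + 34*u + 8)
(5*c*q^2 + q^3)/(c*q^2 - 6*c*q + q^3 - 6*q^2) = q*(5*c + q)/(c*q - 6*c + q^2 - 6*q)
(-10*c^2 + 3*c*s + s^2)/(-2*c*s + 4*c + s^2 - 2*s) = (5*c + s)/(s - 2)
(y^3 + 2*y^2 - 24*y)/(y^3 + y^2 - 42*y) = (y^2 + 2*y - 24)/(y^2 + y - 42)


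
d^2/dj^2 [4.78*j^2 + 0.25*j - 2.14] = 9.56000000000000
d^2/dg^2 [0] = 0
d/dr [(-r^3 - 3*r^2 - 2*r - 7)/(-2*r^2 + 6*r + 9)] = (2*r^4 - 12*r^3 - 49*r^2 - 82*r + 24)/(4*r^4 - 24*r^3 + 108*r + 81)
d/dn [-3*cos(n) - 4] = 3*sin(n)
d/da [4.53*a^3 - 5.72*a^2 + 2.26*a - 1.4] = 13.59*a^2 - 11.44*a + 2.26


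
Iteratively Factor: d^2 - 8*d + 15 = (d - 3)*(d - 5)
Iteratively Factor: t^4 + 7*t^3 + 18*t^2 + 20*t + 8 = (t + 1)*(t^3 + 6*t^2 + 12*t + 8) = (t + 1)*(t + 2)*(t^2 + 4*t + 4) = (t + 1)*(t + 2)^2*(t + 2)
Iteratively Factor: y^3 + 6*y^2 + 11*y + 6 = (y + 3)*(y^2 + 3*y + 2) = (y + 1)*(y + 3)*(y + 2)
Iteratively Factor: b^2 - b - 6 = (b - 3)*(b + 2)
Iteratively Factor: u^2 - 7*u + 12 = (u - 4)*(u - 3)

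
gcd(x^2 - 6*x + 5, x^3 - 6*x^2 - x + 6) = x - 1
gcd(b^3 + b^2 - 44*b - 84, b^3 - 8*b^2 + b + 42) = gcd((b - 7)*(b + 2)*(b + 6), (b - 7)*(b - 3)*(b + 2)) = b^2 - 5*b - 14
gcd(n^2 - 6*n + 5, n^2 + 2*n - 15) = 1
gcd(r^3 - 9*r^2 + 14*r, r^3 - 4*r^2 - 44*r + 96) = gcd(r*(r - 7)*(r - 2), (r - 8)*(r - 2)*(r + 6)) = r - 2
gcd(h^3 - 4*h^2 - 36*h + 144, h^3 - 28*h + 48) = h^2 + 2*h - 24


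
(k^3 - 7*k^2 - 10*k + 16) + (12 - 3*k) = k^3 - 7*k^2 - 13*k + 28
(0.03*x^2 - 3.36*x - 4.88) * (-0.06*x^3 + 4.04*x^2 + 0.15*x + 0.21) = -0.0018*x^5 + 0.3228*x^4 - 13.2771*x^3 - 20.2129*x^2 - 1.4376*x - 1.0248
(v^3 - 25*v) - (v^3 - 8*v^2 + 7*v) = 8*v^2 - 32*v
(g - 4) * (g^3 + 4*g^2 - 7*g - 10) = g^4 - 23*g^2 + 18*g + 40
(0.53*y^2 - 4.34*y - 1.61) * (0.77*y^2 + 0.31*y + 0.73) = 0.4081*y^4 - 3.1775*y^3 - 2.1982*y^2 - 3.6673*y - 1.1753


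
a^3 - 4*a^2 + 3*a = a*(a - 3)*(a - 1)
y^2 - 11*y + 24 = (y - 8)*(y - 3)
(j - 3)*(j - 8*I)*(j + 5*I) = j^3 - 3*j^2 - 3*I*j^2 + 40*j + 9*I*j - 120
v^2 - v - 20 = (v - 5)*(v + 4)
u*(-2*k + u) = -2*k*u + u^2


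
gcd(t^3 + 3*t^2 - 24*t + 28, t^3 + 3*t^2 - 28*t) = t + 7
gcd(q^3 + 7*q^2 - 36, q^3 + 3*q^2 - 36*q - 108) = q^2 + 9*q + 18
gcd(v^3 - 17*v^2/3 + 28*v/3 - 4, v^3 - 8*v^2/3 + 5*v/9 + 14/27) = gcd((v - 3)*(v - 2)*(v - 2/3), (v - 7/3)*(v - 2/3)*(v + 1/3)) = v - 2/3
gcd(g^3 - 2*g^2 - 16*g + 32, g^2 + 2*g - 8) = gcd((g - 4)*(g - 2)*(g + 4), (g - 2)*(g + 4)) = g^2 + 2*g - 8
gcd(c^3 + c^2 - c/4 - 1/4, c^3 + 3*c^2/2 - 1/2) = c^2 + c/2 - 1/2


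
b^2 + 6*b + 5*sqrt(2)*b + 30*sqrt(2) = (b + 6)*(b + 5*sqrt(2))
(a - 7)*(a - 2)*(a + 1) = a^3 - 8*a^2 + 5*a + 14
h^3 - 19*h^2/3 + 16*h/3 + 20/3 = (h - 5)*(h - 2)*(h + 2/3)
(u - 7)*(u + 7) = u^2 - 49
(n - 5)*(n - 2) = n^2 - 7*n + 10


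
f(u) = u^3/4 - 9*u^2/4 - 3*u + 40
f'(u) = 3*u^2/4 - 9*u/2 - 3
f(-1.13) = 40.16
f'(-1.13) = 3.04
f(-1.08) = 40.30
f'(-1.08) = 2.73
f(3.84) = 9.46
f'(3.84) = -9.22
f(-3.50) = 12.22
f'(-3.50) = 21.94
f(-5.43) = -50.08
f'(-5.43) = 43.55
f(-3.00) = 22.00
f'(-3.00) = 17.25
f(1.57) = 30.71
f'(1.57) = -8.22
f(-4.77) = -24.02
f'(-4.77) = 35.53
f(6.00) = -5.00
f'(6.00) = -3.00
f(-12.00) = -680.00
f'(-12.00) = 159.00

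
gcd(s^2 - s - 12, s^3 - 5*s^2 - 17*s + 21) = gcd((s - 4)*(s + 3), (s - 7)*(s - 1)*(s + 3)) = s + 3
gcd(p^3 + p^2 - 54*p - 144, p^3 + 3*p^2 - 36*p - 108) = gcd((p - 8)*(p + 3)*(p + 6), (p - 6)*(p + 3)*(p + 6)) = p^2 + 9*p + 18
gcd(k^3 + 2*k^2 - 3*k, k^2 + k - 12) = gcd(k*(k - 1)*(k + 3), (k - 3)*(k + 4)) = 1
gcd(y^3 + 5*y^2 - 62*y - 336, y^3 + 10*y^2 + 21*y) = y + 7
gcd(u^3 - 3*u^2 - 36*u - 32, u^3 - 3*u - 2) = u + 1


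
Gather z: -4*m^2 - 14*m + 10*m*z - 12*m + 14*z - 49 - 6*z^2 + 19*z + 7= -4*m^2 - 26*m - 6*z^2 + z*(10*m + 33) - 42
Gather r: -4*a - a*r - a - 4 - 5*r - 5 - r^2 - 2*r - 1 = -5*a - r^2 + r*(-a - 7) - 10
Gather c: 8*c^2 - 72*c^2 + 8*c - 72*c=-64*c^2 - 64*c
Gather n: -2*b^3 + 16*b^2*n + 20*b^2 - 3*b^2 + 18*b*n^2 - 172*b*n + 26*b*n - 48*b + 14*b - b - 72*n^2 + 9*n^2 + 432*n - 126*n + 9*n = -2*b^3 + 17*b^2 - 35*b + n^2*(18*b - 63) + n*(16*b^2 - 146*b + 315)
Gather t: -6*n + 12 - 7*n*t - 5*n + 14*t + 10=-11*n + t*(14 - 7*n) + 22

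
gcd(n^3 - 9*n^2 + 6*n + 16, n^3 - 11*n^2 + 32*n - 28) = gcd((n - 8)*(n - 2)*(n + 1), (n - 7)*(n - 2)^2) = n - 2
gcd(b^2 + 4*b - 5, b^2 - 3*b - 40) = b + 5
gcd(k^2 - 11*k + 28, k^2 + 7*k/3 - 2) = 1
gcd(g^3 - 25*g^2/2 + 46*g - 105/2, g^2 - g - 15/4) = g - 5/2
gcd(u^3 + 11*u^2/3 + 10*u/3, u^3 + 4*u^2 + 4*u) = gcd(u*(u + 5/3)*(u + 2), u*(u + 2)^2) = u^2 + 2*u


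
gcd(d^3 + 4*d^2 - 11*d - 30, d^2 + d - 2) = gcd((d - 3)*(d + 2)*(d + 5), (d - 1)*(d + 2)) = d + 2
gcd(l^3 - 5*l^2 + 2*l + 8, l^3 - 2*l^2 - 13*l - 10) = l + 1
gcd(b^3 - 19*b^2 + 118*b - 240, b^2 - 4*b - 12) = b - 6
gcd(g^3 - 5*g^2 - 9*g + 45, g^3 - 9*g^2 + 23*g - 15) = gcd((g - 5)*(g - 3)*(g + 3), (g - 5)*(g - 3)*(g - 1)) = g^2 - 8*g + 15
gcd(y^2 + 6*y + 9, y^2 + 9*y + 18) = y + 3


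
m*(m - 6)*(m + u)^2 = m^4 + 2*m^3*u - 6*m^3 + m^2*u^2 - 12*m^2*u - 6*m*u^2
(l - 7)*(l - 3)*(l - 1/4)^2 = l^4 - 21*l^3/2 + 417*l^2/16 - 89*l/8 + 21/16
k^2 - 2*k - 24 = (k - 6)*(k + 4)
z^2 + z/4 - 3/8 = (z - 1/2)*(z + 3/4)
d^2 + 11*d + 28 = (d + 4)*(d + 7)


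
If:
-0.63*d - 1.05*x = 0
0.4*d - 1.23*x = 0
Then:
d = 0.00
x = 0.00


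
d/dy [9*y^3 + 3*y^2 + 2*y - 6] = 27*y^2 + 6*y + 2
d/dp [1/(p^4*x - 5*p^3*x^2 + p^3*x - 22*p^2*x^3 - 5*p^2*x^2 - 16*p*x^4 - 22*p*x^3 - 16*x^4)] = (-4*p^3 + 15*p^2*x - 3*p^2 + 44*p*x^2 + 10*p*x + 16*x^3 + 22*x^2)/(x*(-p^4 + 5*p^3*x - p^3 + 22*p^2*x^2 + 5*p^2*x + 16*p*x^3 + 22*p*x^2 + 16*x^3)^2)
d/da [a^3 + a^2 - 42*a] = 3*a^2 + 2*a - 42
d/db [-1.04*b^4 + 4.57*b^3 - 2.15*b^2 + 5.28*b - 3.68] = -4.16*b^3 + 13.71*b^2 - 4.3*b + 5.28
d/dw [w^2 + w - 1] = 2*w + 1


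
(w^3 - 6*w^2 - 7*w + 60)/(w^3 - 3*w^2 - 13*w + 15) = (w - 4)/(w - 1)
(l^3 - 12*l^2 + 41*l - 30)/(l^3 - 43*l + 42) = (l - 5)/(l + 7)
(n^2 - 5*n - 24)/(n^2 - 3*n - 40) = (n + 3)/(n + 5)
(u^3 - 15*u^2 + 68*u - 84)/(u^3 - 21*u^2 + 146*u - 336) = (u - 2)/(u - 8)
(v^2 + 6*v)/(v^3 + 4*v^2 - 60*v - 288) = v/(v^2 - 2*v - 48)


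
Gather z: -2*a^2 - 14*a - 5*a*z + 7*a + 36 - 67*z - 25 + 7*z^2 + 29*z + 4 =-2*a^2 - 7*a + 7*z^2 + z*(-5*a - 38) + 15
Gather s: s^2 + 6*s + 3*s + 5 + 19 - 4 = s^2 + 9*s + 20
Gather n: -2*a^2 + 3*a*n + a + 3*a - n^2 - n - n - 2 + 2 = -2*a^2 + 4*a - n^2 + n*(3*a - 2)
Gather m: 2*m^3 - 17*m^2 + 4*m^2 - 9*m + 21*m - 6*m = 2*m^3 - 13*m^2 + 6*m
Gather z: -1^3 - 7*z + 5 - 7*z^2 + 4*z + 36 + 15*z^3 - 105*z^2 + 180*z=15*z^3 - 112*z^2 + 177*z + 40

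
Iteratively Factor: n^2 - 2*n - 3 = (n - 3)*(n + 1)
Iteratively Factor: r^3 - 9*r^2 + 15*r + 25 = (r - 5)*(r^2 - 4*r - 5) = (r - 5)^2*(r + 1)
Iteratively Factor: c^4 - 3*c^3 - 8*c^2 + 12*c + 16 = (c + 2)*(c^3 - 5*c^2 + 2*c + 8) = (c - 4)*(c + 2)*(c^2 - c - 2) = (c - 4)*(c - 2)*(c + 2)*(c + 1)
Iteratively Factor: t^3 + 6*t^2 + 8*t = (t)*(t^2 + 6*t + 8) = t*(t + 4)*(t + 2)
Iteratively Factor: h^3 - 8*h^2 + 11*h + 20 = (h + 1)*(h^2 - 9*h + 20) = (h - 4)*(h + 1)*(h - 5)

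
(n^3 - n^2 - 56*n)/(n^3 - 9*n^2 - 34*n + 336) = n*(n + 7)/(n^2 - n - 42)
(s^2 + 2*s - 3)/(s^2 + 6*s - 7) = (s + 3)/(s + 7)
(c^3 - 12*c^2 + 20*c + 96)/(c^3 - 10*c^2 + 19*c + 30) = (c^2 - 6*c - 16)/(c^2 - 4*c - 5)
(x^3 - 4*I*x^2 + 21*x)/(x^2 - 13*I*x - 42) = x*(x + 3*I)/(x - 6*I)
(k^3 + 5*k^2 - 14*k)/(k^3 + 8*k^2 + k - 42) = k/(k + 3)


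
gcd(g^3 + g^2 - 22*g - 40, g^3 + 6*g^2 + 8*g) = g^2 + 6*g + 8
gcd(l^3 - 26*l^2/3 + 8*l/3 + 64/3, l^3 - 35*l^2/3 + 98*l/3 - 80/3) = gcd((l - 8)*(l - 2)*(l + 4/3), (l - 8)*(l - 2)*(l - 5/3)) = l^2 - 10*l + 16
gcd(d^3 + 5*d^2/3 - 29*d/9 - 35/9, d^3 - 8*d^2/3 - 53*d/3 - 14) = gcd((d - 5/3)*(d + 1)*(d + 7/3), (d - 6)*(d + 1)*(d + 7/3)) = d^2 + 10*d/3 + 7/3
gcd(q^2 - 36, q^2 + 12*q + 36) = q + 6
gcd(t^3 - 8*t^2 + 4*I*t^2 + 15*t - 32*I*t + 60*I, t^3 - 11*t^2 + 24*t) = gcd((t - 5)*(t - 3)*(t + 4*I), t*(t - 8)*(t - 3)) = t - 3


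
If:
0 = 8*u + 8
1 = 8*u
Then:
No Solution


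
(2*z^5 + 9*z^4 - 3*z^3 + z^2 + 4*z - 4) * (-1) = -2*z^5 - 9*z^4 + 3*z^3 - z^2 - 4*z + 4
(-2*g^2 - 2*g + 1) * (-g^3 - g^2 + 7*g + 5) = 2*g^5 + 4*g^4 - 13*g^3 - 25*g^2 - 3*g + 5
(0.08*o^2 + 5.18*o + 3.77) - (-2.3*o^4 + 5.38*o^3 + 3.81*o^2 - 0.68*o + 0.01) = 2.3*o^4 - 5.38*o^3 - 3.73*o^2 + 5.86*o + 3.76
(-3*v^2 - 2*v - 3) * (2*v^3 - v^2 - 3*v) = -6*v^5 - v^4 + 5*v^3 + 9*v^2 + 9*v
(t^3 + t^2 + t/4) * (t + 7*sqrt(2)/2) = t^4 + t^3 + 7*sqrt(2)*t^3/2 + t^2/4 + 7*sqrt(2)*t^2/2 + 7*sqrt(2)*t/8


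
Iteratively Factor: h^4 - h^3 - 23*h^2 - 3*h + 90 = (h - 2)*(h^3 + h^2 - 21*h - 45) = (h - 2)*(h + 3)*(h^2 - 2*h - 15) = (h - 5)*(h - 2)*(h + 3)*(h + 3)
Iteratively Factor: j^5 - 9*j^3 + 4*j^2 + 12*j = (j)*(j^4 - 9*j^2 + 4*j + 12) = j*(j - 2)*(j^3 + 2*j^2 - 5*j - 6) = j*(j - 2)*(j + 3)*(j^2 - j - 2) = j*(j - 2)*(j + 1)*(j + 3)*(j - 2)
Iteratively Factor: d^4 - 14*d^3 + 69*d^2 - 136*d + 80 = (d - 4)*(d^3 - 10*d^2 + 29*d - 20) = (d - 5)*(d - 4)*(d^2 - 5*d + 4) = (d - 5)*(d - 4)*(d - 1)*(d - 4)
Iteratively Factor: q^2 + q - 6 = (q + 3)*(q - 2)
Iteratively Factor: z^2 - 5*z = (z - 5)*(z)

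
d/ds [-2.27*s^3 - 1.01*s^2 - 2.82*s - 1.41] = -6.81*s^2 - 2.02*s - 2.82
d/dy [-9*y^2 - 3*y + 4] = -18*y - 3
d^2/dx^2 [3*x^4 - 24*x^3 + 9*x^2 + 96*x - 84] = 36*x^2 - 144*x + 18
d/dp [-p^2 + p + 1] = 1 - 2*p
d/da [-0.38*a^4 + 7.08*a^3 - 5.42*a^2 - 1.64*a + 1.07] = -1.52*a^3 + 21.24*a^2 - 10.84*a - 1.64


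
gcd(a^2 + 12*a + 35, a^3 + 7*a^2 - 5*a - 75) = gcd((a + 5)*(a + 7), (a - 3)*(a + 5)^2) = a + 5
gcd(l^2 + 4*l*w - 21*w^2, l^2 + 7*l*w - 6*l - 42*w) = l + 7*w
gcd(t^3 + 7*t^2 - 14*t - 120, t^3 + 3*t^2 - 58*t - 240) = t^2 + 11*t + 30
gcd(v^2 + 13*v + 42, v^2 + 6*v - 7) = v + 7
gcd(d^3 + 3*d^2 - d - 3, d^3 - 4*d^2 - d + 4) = d^2 - 1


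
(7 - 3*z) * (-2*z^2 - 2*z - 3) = 6*z^3 - 8*z^2 - 5*z - 21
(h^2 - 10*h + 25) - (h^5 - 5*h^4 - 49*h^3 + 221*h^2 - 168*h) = -h^5 + 5*h^4 + 49*h^3 - 220*h^2 + 158*h + 25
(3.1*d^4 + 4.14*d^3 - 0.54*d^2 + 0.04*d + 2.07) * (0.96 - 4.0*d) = -12.4*d^5 - 13.584*d^4 + 6.1344*d^3 - 0.6784*d^2 - 8.2416*d + 1.9872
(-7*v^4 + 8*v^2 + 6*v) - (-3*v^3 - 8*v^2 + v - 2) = -7*v^4 + 3*v^3 + 16*v^2 + 5*v + 2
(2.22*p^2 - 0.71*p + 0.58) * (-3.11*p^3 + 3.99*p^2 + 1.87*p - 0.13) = -6.9042*p^5 + 11.0659*p^4 - 0.485299999999999*p^3 + 0.6979*p^2 + 1.1769*p - 0.0754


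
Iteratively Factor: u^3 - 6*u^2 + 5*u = (u)*(u^2 - 6*u + 5) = u*(u - 5)*(u - 1)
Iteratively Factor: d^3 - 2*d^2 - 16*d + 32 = (d - 4)*(d^2 + 2*d - 8) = (d - 4)*(d - 2)*(d + 4)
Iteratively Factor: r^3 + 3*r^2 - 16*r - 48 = (r - 4)*(r^2 + 7*r + 12) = (r - 4)*(r + 4)*(r + 3)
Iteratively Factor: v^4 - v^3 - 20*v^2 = (v - 5)*(v^3 + 4*v^2) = v*(v - 5)*(v^2 + 4*v) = v^2*(v - 5)*(v + 4)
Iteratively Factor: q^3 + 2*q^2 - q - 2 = (q + 2)*(q^2 - 1) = (q + 1)*(q + 2)*(q - 1)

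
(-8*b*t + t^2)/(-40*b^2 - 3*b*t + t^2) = t/(5*b + t)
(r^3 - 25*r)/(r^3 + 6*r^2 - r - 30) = r*(r - 5)/(r^2 + r - 6)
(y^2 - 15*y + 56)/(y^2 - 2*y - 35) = (y - 8)/(y + 5)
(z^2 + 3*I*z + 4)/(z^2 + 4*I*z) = (z - I)/z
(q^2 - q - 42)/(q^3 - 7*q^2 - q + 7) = (q + 6)/(q^2 - 1)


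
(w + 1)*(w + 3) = w^2 + 4*w + 3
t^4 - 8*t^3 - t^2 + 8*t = t*(t - 8)*(t - 1)*(t + 1)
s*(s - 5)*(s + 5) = s^3 - 25*s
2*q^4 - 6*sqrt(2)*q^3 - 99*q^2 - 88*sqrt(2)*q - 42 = (q - 7*sqrt(2))*(q + 3*sqrt(2))*(sqrt(2)*q + 1)^2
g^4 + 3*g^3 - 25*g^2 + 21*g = g*(g - 3)*(g - 1)*(g + 7)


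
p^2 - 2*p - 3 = (p - 3)*(p + 1)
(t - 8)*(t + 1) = t^2 - 7*t - 8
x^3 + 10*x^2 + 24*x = x*(x + 4)*(x + 6)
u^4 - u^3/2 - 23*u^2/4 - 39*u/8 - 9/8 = (u - 3)*(u + 1/2)^2*(u + 3/2)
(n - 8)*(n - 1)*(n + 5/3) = n^3 - 22*n^2/3 - 7*n + 40/3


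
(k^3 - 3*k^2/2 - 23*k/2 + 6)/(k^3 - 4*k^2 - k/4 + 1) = 2*(k + 3)/(2*k + 1)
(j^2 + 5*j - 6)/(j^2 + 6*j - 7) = (j + 6)/(j + 7)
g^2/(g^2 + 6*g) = g/(g + 6)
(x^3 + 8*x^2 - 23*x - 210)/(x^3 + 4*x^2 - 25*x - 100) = (x^2 + 13*x + 42)/(x^2 + 9*x + 20)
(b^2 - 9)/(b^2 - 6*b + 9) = (b + 3)/(b - 3)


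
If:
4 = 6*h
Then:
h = 2/3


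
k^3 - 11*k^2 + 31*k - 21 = (k - 7)*(k - 3)*(k - 1)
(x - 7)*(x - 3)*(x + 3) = x^3 - 7*x^2 - 9*x + 63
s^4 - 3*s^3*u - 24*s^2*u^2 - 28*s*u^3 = s*(s - 7*u)*(s + 2*u)^2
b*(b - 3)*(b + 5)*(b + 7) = b^4 + 9*b^3 - b^2 - 105*b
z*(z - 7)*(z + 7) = z^3 - 49*z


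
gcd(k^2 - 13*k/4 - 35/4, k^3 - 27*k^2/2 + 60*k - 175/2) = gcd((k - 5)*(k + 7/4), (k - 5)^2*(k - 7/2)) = k - 5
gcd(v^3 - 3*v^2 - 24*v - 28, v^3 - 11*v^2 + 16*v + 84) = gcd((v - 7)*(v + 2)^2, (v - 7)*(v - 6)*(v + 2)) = v^2 - 5*v - 14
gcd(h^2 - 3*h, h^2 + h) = h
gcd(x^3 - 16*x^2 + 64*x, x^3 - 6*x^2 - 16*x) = x^2 - 8*x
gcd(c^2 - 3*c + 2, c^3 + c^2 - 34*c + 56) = c - 2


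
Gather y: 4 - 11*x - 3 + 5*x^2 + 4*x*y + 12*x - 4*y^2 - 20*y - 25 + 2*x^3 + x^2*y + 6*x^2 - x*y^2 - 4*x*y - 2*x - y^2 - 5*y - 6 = 2*x^3 + 11*x^2 - x + y^2*(-x - 5) + y*(x^2 - 25) - 30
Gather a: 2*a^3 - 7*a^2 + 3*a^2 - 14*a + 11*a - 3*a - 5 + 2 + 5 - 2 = 2*a^3 - 4*a^2 - 6*a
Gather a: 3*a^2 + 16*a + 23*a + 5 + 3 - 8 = 3*a^2 + 39*a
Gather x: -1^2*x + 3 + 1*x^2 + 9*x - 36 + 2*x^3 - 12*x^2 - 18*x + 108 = 2*x^3 - 11*x^2 - 10*x + 75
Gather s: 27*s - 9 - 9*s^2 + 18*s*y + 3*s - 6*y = -9*s^2 + s*(18*y + 30) - 6*y - 9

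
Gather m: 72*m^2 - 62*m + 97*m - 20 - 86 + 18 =72*m^2 + 35*m - 88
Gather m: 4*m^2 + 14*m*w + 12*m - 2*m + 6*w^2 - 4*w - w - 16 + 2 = 4*m^2 + m*(14*w + 10) + 6*w^2 - 5*w - 14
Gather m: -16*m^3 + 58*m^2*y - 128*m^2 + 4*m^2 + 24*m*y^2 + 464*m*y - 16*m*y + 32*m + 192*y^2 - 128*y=-16*m^3 + m^2*(58*y - 124) + m*(24*y^2 + 448*y + 32) + 192*y^2 - 128*y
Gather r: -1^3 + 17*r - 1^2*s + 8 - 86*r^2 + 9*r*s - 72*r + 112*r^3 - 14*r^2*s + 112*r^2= 112*r^3 + r^2*(26 - 14*s) + r*(9*s - 55) - s + 7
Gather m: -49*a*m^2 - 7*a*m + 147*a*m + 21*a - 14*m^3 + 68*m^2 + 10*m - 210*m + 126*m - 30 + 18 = 21*a - 14*m^3 + m^2*(68 - 49*a) + m*(140*a - 74) - 12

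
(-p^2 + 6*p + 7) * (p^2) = -p^4 + 6*p^3 + 7*p^2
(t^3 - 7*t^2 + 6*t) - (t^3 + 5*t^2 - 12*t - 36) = -12*t^2 + 18*t + 36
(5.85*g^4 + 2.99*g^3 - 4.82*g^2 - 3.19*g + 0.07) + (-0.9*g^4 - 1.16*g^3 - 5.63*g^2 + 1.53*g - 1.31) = 4.95*g^4 + 1.83*g^3 - 10.45*g^2 - 1.66*g - 1.24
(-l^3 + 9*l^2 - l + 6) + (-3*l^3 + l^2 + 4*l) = -4*l^3 + 10*l^2 + 3*l + 6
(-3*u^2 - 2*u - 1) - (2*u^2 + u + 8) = -5*u^2 - 3*u - 9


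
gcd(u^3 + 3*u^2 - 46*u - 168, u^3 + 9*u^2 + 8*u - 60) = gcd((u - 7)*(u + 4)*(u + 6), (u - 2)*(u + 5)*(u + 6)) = u + 6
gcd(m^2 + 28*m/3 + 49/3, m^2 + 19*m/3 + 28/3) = m + 7/3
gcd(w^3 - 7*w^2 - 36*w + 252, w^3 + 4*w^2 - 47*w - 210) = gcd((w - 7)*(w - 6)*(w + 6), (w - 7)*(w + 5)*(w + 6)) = w^2 - w - 42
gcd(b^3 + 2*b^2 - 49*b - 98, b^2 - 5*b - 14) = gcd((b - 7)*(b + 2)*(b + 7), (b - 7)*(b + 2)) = b^2 - 5*b - 14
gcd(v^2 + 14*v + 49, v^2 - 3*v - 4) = 1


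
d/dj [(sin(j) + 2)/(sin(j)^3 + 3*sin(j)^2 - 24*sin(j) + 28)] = (-13*sin(j) + cos(2*j) - 39)*cos(j)/((sin(j) - 2)^3*(sin(j) + 7)^2)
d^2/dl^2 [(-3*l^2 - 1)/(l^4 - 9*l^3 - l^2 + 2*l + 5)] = 2*(-9*l^8 + 81*l^7 - 256*l^6 + 171*l^5 - 459*l^4 - 1027*l^3 + 36*l^2 - 129*l - 84)/(l^12 - 27*l^11 + 240*l^10 - 669*l^9 - 333*l^8 + 177*l^7 + 1304*l^6 + 228*l^5 - 462*l^4 - 727*l^3 - 15*l^2 + 150*l + 125)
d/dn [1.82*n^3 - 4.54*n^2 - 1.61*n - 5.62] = 5.46*n^2 - 9.08*n - 1.61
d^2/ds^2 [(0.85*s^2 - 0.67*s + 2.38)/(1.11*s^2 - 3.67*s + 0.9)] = (5.274276*s^3 + 12.499488*s^2 - 54.156456*s + 56.307704)/(1.367631*s^6 - 13.565421*s^5 + 48.178107*s^4 - 71.428843*s^3 + 39.06333*s^2 - 8.9181*s + 0.729)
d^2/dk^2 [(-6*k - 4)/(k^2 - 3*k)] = 12*(-k^3 - 2*k^2 + 6*k - 6)/(k^3*(k^3 - 9*k^2 + 27*k - 27))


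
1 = 1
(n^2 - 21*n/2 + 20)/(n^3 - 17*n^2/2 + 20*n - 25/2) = (n - 8)/(n^2 - 6*n + 5)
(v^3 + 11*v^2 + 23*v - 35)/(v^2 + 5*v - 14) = (v^2 + 4*v - 5)/(v - 2)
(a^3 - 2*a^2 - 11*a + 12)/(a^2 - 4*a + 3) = (a^2 - a - 12)/(a - 3)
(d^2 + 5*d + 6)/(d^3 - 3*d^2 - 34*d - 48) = 1/(d - 8)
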